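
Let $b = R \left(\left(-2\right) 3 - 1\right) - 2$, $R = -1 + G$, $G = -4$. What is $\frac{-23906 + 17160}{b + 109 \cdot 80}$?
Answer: $- \frac{6746}{8753} \approx -0.77071$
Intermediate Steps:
$R = -5$ ($R = -1 - 4 = -5$)
$b = 33$ ($b = - 5 \left(\left(-2\right) 3 - 1\right) - 2 = - 5 \left(-6 - 1\right) - 2 = \left(-5\right) \left(-7\right) - 2 = 35 - 2 = 33$)
$\frac{-23906 + 17160}{b + 109 \cdot 80} = \frac{-23906 + 17160}{33 + 109 \cdot 80} = - \frac{6746}{33 + 8720} = - \frac{6746}{8753}$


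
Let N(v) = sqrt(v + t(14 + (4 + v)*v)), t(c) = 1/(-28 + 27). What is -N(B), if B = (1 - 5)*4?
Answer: -I*sqrt(17) ≈ -4.1231*I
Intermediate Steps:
t(c) = -1 (t(c) = 1/(-1) = -1)
B = -16 (B = -4*4 = -16)
N(v) = sqrt(-1 + v) (N(v) = sqrt(v - 1) = sqrt(-1 + v))
-N(B) = -sqrt(-1 - 16) = -sqrt(-17) = -I*sqrt(17)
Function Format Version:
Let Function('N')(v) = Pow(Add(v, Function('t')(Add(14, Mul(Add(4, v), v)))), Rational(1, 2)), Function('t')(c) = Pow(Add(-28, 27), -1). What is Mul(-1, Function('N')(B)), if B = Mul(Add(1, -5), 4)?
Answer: Mul(-1, I, Pow(17, Rational(1, 2))) ≈ Mul(-4.1231, I)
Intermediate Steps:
Function('t')(c) = -1 (Function('t')(c) = Pow(-1, -1) = -1)
B = -16 (B = Mul(-4, 4) = -16)
Function('N')(v) = Pow(Add(-1, v), Rational(1, 2)) (Function('N')(v) = Pow(Add(v, -1), Rational(1, 2)) = Pow(Add(-1, v), Rational(1, 2)))
Mul(-1, Function('N')(B)) = Mul(-1, Pow(Add(-1, -16), Rational(1, 2))) = Mul(-1, Pow(-17, Rational(1, 2))) = Mul(-1, Mul(I, Pow(17, Rational(1, 2)))) = Mul(-1, I, Pow(17, Rational(1, 2)))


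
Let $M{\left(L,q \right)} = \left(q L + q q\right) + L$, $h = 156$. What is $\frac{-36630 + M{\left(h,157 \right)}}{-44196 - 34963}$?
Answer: $- \frac{12667}{79159} \approx -0.16002$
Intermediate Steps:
$M{\left(L,q \right)} = L + q^{2} + L q$ ($M{\left(L,q \right)} = \left(L q + q^{2}\right) + L = \left(q^{2} + L q\right) + L = L + q^{2} + L q$)
$\frac{-36630 + M{\left(h,157 \right)}}{-44196 - 34963} = \frac{-36630 + \left(156 + 157^{2} + 156 \cdot 157\right)}{-44196 - 34963} = \frac{-36630 + \left(156 + 24649 + 24492\right)}{-44196 - 34963} = \frac{-36630 + 49297}{-44196 - 34963} = \frac{12667}{-79159} = 12667 \left(- \frac{1}{79159}\right) = - \frac{12667}{79159}$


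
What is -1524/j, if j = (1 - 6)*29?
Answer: 1524/145 ≈ 10.510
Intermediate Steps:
j = -145 (j = -5*29 = -145)
-1524/j = -1524/(-145) = -1524*(-1/145) = 1524/145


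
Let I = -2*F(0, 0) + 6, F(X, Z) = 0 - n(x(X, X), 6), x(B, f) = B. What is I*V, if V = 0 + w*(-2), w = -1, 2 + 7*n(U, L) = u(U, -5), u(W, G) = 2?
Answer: 12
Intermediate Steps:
n(U, L) = 0 (n(U, L) = -2/7 + (⅐)*2 = -2/7 + 2/7 = 0)
F(X, Z) = 0 (F(X, Z) = 0 - 1*0 = 0 + 0 = 0)
V = 2 (V = 0 - 1*(-2) = 0 + 2 = 2)
I = 6 (I = -2*0 + 6 = 0 + 6 = 6)
I*V = 6*2 = 12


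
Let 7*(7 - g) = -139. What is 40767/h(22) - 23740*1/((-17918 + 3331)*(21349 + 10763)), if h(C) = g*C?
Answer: 8354500086011/121085986824 ≈ 68.996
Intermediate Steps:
g = 188/7 (g = 7 - ⅐*(-139) = 7 + 139/7 = 188/7 ≈ 26.857)
h(C) = 188*C/7
40767/h(22) - 23740*1/((-17918 + 3331)*(21349 + 10763)) = 40767/(((188/7)*22)) - 23740*1/((-17918 + 3331)*(21349 + 10763)) = 40767/(4136/7) - 23740/(32112*(-14587)) = 40767*(7/4136) - 23740/(-468417744) = 285369/4136 - 23740*(-1/468417744) = 285369/4136 + 5935/117104436 = 8354500086011/121085986824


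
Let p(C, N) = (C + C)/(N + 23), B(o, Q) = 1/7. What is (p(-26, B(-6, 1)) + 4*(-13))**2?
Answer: 19307236/6561 ≈ 2942.7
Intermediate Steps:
B(o, Q) = 1/7
p(C, N) = 2*C/(23 + N) (p(C, N) = (2*C)/(23 + N) = 2*C/(23 + N))
(p(-26, B(-6, 1)) + 4*(-13))**2 = (2*(-26)/(23 + 1/7) + 4*(-13))**2 = (2*(-26)/(162/7) - 52)**2 = (2*(-26)*(7/162) - 52)**2 = (-182/81 - 52)**2 = (-4394/81)**2 = 19307236/6561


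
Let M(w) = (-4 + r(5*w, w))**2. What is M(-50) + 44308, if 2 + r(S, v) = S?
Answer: 109844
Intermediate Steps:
r(S, v) = -2 + S
M(w) = (-6 + 5*w)**2 (M(w) = (-4 + (-2 + 5*w))**2 = (-6 + 5*w)**2)
M(-50) + 44308 = (-6 + 5*(-50))**2 + 44308 = (-6 - 250)**2 + 44308 = (-256)**2 + 44308 = 65536 + 44308 = 109844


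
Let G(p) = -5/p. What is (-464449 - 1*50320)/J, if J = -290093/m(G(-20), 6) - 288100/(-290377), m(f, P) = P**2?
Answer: 5381174804868/84225963461 ≈ 63.890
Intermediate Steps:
J = -84225963461/10453572 (J = -290093/(6**2) - 288100/(-290377) = -290093/36 - 288100*(-1/290377) = -290093*1/36 + 288100/290377 = -290093/36 + 288100/290377 = -84225963461/10453572 ≈ -8057.1)
(-464449 - 1*50320)/J = (-464449 - 1*50320)/(-84225963461/10453572) = (-464449 - 50320)*(-10453572/84225963461) = -514769*(-10453572/84225963461) = 5381174804868/84225963461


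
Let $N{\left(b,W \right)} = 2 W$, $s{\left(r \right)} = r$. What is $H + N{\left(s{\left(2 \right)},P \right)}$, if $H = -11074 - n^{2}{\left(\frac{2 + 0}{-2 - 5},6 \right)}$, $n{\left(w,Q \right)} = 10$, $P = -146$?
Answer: $-11466$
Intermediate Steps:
$H = -11174$ ($H = -11074 - 10^{2} = -11074 - 100 = -11174$)
$H + N{\left(s{\left(2 \right)},P \right)} = -11174 + 2 \left(-146\right) = -11174 - 292 = -11466$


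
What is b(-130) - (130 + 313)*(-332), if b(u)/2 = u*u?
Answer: 180876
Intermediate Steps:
b(u) = 2*u**2 (b(u) = 2*(u*u) = 2*u**2)
b(-130) - (130 + 313)*(-332) = 2*(-130)**2 - (130 + 313)*(-332) = 2*16900 - 443*(-332) = 33800 - 1*(-147076) = 33800 + 147076 = 180876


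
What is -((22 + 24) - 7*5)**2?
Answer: -121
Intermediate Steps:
-((22 + 24) - 7*5)**2 = -(46 - 35)**2 = -1*11**2 = -1*121 = -121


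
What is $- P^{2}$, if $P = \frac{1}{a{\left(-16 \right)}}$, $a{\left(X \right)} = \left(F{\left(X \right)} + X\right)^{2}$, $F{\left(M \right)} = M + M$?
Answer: $- \frac{1}{5308416} \approx -1.8838 \cdot 10^{-7}$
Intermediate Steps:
$F{\left(M \right)} = 2 M$
$a{\left(X \right)} = 9 X^{2}$ ($a{\left(X \right)} = \left(2 X + X\right)^{2} = \left(3 X\right)^{2} = 9 X^{2}$)
$P = \frac{1}{2304}$ ($P = \frac{1}{9 \left(-16\right)^{2}} = \frac{1}{9 \cdot 256} = \frac{1}{2304} \approx 0.00043403$)
$- P^{2} = - \frac{1}{5308416}$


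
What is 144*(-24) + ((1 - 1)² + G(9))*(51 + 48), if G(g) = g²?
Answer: 4563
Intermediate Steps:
144*(-24) + ((1 - 1)² + G(9))*(51 + 48) = 144*(-24) + ((1 - 1)² + 9²)*(51 + 48) = -3456 + (0² + 81)*99 = -3456 + (0 + 81)*99 = -3456 + 81*99 = -3456 + 8019 = 4563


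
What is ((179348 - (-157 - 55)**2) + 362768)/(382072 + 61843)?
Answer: 497172/443915 ≈ 1.1200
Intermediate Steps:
((179348 - (-157 - 55)**2) + 362768)/(382072 + 61843) = ((179348 - 1*(-212)**2) + 362768)/443915 = ((179348 - 1*44944) + 362768)*(1/443915) = ((179348 - 44944) + 362768)*(1/443915) = (134404 + 362768)*(1/443915) = 497172*(1/443915) = 497172/443915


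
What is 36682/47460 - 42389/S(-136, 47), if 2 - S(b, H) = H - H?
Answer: -251463572/11865 ≈ -21194.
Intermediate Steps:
S(b, H) = 2 (S(b, H) = 2 - (H - H) = 2 - 1*0 = 2 + 0 = 2)
36682/47460 - 42389/S(-136, 47) = 36682/47460 - 42389/2 = 36682*(1/47460) - 42389*½ = 18341/23730 - 42389/2 = -251463572/11865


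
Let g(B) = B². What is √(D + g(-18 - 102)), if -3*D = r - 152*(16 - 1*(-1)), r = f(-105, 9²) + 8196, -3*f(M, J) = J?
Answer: √112845/3 ≈ 111.97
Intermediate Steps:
f(M, J) = -J/3
r = 8169 (r = -⅓*9² + 8196 = -⅓*81 + 8196 = -27 + 8196 = 8169)
D = -5585/3 (D = -(8169 - 152*(16 - 1*(-1)))/3 = -(8169 - 152*(16 + 1))/3 = -(8169 - 152*17)/3 = -(8169 - 2584)/3 = -⅓*5585 = -5585/3 ≈ -1861.7)
√(D + g(-18 - 102)) = √(-5585/3 + (-18 - 102)²) = √(-5585/3 + (-120)²) = √(-5585/3 + 14400) = √(37615/3) = √112845/3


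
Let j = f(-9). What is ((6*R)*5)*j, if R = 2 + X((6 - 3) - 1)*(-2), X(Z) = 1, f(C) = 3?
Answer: 0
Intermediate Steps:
j = 3
R = 0 (R = 2 + 1*(-2) = 2 - 2 = 0)
((6*R)*5)*j = ((6*0)*5)*3 = (0*5)*3 = 0*3 = 0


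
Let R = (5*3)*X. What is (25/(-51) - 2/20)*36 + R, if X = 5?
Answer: 4569/85 ≈ 53.753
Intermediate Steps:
R = 75 (R = (5*3)*5 = 15*5 = 75)
(25/(-51) - 2/20)*36 + R = (25/(-51) - 2/20)*36 + 75 = (25*(-1/51) - 2*1/20)*36 + 75 = (-25/51 - 1/10)*36 + 75 = -301/510*36 + 75 = -1806/85 + 75 = 4569/85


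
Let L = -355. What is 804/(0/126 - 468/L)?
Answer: 23785/39 ≈ 609.87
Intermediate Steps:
804/(0/126 - 468/L) = 804/(0/126 - 468/(-355)) = 804/(0*(1/126) - 468*(-1/355)) = 804/(0 + 468/355) = 804/(468/355) = 804*(355/468) = 23785/39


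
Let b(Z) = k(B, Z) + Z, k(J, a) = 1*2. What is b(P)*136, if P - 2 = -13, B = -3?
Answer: -1224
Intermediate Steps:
P = -11 (P = 2 - 13 = -11)
k(J, a) = 2
b(Z) = 2 + Z
b(P)*136 = (2 - 11)*136 = -9*136 = -1224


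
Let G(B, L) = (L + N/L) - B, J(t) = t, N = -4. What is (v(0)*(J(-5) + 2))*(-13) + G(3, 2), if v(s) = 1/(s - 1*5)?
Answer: -54/5 ≈ -10.800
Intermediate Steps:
v(s) = 1/(-5 + s) (v(s) = 1/(s - 5) = 1/(-5 + s))
G(B, L) = L - B - 4/L (G(B, L) = (L - 4/L) - B = L - B - 4/L)
(v(0)*(J(-5) + 2))*(-13) + G(3, 2) = ((-5 + 2)/(-5 + 0))*(-13) + (2 - 1*3 - 4/2) = (-3/(-5))*(-13) + (2 - 3 - 4*½) = -⅕*(-3)*(-13) + (2 - 3 - 2) = (⅗)*(-13) - 3 = -39/5 - 3 = -54/5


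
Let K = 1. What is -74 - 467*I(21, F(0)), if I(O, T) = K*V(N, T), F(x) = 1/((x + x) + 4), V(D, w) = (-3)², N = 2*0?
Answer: -4277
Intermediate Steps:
N = 0
V(D, w) = 9
F(x) = 1/(4 + 2*x) (F(x) = 1/(2*x + 4) = 1/(4 + 2*x))
I(O, T) = 9 (I(O, T) = 1*9 = 9)
-74 - 467*I(21, F(0)) = -74 - 467*9 = -74 - 4203 = -4277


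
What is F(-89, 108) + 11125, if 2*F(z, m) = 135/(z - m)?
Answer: 4383115/394 ≈ 11125.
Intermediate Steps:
F(z, m) = 135/(2*(z - m)) (F(z, m) = (135/(z - m))/2 = 135/(2*(z - m)))
F(-89, 108) + 11125 = 135/(2*(-89 - 1*108)) + 11125 = 135/(2*(-89 - 108)) + 11125 = (135/2)/(-197) + 11125 = (135/2)*(-1/197) + 11125 = -135/394 + 11125 = 4383115/394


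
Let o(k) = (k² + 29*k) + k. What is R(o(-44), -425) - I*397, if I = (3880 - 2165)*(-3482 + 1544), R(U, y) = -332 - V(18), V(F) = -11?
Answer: 1319496669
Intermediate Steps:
o(k) = k² + 30*k
R(U, y) = -321 (R(U, y) = -332 - 1*(-11) = -332 + 11 = -321)
I = -3323670 (I = 1715*(-1938) = -3323670)
R(o(-44), -425) - I*397 = -321 - (-3323670)*397 = -321 - 1*(-1319496990) = -321 + 1319496990 = 1319496669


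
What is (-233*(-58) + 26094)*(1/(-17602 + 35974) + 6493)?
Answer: 1181203609094/4593 ≈ 2.5717e+8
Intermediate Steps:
(-233*(-58) + 26094)*(1/(-17602 + 35974) + 6493) = (13514 + 26094)*(1/18372 + 6493) = 39608*(1/18372 + 6493) = 39608*(119289397/18372) = 1181203609094/4593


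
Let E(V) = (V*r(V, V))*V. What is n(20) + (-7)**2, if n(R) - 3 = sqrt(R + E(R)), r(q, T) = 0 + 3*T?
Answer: 52 + 2*sqrt(6005) ≈ 206.98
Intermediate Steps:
r(q, T) = 3*T
E(V) = 3*V**3 (E(V) = (V*(3*V))*V = (3*V**2)*V = 3*V**3)
n(R) = 3 + sqrt(R + 3*R**3)
n(20) + (-7)**2 = (3 + sqrt(20 + 3*20**3)) + (-7)**2 = (3 + sqrt(20 + 3*8000)) + 49 = (3 + sqrt(20 + 24000)) + 49 = (3 + sqrt(24020)) + 49 = (3 + 2*sqrt(6005)) + 49 = 52 + 2*sqrt(6005)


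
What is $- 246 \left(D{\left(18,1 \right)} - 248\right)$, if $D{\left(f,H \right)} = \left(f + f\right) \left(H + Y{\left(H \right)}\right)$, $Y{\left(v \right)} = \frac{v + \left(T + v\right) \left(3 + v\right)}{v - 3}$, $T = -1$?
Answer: $56580$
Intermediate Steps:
$Y{\left(v \right)} = \frac{v + \left(-1 + v\right) \left(3 + v\right)}{-3 + v}$ ($Y{\left(v \right)} = \frac{v + \left(-1 + v\right) \left(3 + v\right)}{v - 3} = \frac{v + \left(-1 + v\right) \left(3 + v\right)}{-3 + v}$)
$D{\left(f,H \right)} = 2 f \left(H + \frac{-3 + H^{2} + 3 H}{-3 + H}\right)$ ($D{\left(f,H \right)} = \left(f + f\right) \left(H + \frac{-3 + H^{2} + 3 H}{-3 + H}\right) = 2 f \left(H + \frac{-3 + H^{2} + 3 H}{-3 + H}\right)$)
$- 246 \left(D{\left(18,1 \right)} - 248\right) = - 246 \left(2 \cdot 18 \frac{1}{-3 + 1} \left(-3 + 2 \cdot 1^{2}\right) - 248\right) = - 246 \left(2 \cdot 18 \frac{1}{-2} \left(-3 + 2 \cdot 1\right) - 248\right) = - 246 \left(2 \cdot 18 \left(- \frac{1}{2}\right) \left(-3 + 2\right) - 248\right) = - 246 \left(2 \cdot 18 \left(- \frac{1}{2}\right) \left(-1\right) - 248\right) = - 246 \left(18 - 248\right) = \left(-246\right) \left(-230\right) = 56580$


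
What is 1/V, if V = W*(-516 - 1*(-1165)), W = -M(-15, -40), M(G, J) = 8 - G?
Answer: -1/14927 ≈ -6.6993e-5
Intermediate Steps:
W = -23 (W = -(8 - 1*(-15)) = -(8 + 15) = -1*23 = -23)
V = -14927 (V = -23*(-516 - 1*(-1165)) = -23*(-516 + 1165) = -23*649 = -14927)
1/V = 1/(-14927) = -1/14927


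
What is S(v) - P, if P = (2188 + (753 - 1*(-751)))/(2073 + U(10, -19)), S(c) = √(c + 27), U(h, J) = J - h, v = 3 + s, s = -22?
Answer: -923/511 + 2*√2 ≈ 1.0222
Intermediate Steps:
v = -19 (v = 3 - 22 = -19)
S(c) = √(27 + c)
P = 923/511 (P = (2188 + (753 - 1*(-751)))/(2073 + (-19 - 1*10)) = (2188 + (753 + 751))/(2073 + (-19 - 10)) = (2188 + 1504)/(2073 - 29) = 3692/2044 = 3692*(1/2044) = 923/511 ≈ 1.8063)
S(v) - P = √(27 - 19) - 1*923/511 = √8 - 923/511 = 2*√2 - 923/511 = -923/511 + 2*√2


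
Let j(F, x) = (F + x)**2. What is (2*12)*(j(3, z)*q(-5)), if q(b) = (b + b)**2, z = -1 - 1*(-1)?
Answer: 21600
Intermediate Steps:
z = 0 (z = -1 + 1 = 0)
q(b) = 4*b**2 (q(b) = (2*b)**2 = 4*b**2)
(2*12)*(j(3, z)*q(-5)) = (2*12)*((3 + 0)**2*(4*(-5)**2)) = 24*(3**2*(4*25)) = 24*(9*100) = 24*900 = 21600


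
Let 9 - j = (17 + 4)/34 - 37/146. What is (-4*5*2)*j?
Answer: -428680/1241 ≈ -345.43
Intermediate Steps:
j = 10717/1241 (j = 9 - ((17 + 4)/34 - 37/146) = 9 - (21*(1/34) - 37*1/146) = 9 - (21/34 - 37/146) = 9 - 1*452/1241 = 9 - 452/1241 = 10717/1241 ≈ 8.6358)
(-4*5*2)*j = (-4*5*2)*(10717/1241) = -20*2*(10717/1241) = -40*10717/1241 = -428680/1241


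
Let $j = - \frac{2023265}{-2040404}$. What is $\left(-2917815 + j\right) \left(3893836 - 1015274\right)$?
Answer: $- \frac{8568787318122897595}{1020202} \approx -8.3991 \cdot 10^{12}$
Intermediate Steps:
$j = \frac{2023265}{2040404}$ ($j = \left(-2023265\right) \left(- \frac{1}{2040404}\right) = \frac{2023265}{2040404} \approx 0.9916$)
$\left(-2917815 + j\right) \left(3893836 - 1015274\right) = \left(-2917815 + \frac{2023265}{2040404}\right) \left(3893836 - 1015274\right) = \left(- \frac{5953519373995}{2040404}\right) 2878562 = - \frac{8568787318122897595}{1020202}$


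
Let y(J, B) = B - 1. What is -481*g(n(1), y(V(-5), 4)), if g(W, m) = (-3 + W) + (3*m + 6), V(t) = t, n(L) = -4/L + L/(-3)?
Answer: -11063/3 ≈ -3687.7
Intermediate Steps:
n(L) = -4/L - L/3 (n(L) = -4/L + L*(-⅓) = -4/L - L/3)
y(J, B) = -1 + B
g(W, m) = 3 + W + 3*m (g(W, m) = (-3 + W) + (6 + 3*m) = 3 + W + 3*m)
-481*g(n(1), y(V(-5), 4)) = -481*(3 + (-4/1 - ⅓*1) + 3*(-1 + 4)) = -481*(3 + (-4*1 - ⅓) + 3*3) = -481*(3 + (-4 - ⅓) + 9) = -481*(3 - 13/3 + 9) = -481*23/3 = -11063/3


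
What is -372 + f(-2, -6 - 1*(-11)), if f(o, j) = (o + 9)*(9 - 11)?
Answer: -386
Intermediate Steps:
f(o, j) = -18 - 2*o (f(o, j) = (9 + o)*(-2) = -18 - 2*o)
-372 + f(-2, -6 - 1*(-11)) = -372 + (-18 - 2*(-2)) = -372 + (-18 + 4) = -372 - 14 = -386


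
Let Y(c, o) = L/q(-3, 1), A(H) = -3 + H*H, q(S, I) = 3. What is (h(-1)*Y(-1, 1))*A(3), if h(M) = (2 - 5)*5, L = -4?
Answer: 120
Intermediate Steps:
A(H) = -3 + H²
h(M) = -15 (h(M) = -3*5 = -15)
Y(c, o) = -4/3
(h(-1)*Y(-1, 1))*A(3) = (-15*(-4/3))*(-3 + 3²) = 20*(-3 + 9) = 20*6 = 120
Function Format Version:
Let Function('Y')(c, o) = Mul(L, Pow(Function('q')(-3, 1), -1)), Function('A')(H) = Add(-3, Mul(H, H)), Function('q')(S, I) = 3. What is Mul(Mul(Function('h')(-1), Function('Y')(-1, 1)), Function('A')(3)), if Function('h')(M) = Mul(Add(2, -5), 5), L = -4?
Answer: 120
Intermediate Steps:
Function('A')(H) = Add(-3, Pow(H, 2))
Function('h')(M) = -15 (Function('h')(M) = Mul(-3, 5) = -15)
Function('Y')(c, o) = Rational(-4, 3) (Function('Y')(c, o) = Mul(-4, Pow(3, -1)) = Mul(-4, Rational(1, 3)) = Rational(-4, 3))
Mul(Mul(Function('h')(-1), Function('Y')(-1, 1)), Function('A')(3)) = Mul(Mul(-15, Rational(-4, 3)), Add(-3, Pow(3, 2))) = Mul(20, Add(-3, 9)) = Mul(20, 6) = 120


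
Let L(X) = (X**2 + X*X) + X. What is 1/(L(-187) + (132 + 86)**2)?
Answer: 1/117275 ≈ 8.5270e-6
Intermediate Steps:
L(X) = X + 2*X**2 (L(X) = (X**2 + X**2) + X = 2*X**2 + X = X + 2*X**2)
1/(L(-187) + (132 + 86)**2) = 1/(-187*(1 + 2*(-187)) + (132 + 86)**2) = 1/(-187*(1 - 374) + 218**2) = 1/(-187*(-373) + 47524) = 1/(69751 + 47524) = 1/117275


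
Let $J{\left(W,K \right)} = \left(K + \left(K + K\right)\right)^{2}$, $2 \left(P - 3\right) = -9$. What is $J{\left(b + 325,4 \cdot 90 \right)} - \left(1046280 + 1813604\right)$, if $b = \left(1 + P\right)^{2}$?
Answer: $-1693484$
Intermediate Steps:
$P = - \frac{3}{2}$ ($P = 3 + \frac{1}{2} \left(-9\right) = 3 - \frac{9}{2} = - \frac{3}{2} \approx -1.5$)
$b = \frac{1}{4}$ ($b = \left(1 - \frac{3}{2}\right)^{2} = \left(- \frac{1}{2}\right)^{2} = \frac{1}{4} \approx 0.25$)
$J{\left(W,K \right)} = 9 K^{2}$ ($J{\left(W,K \right)} = \left(K + 2 K\right)^{2} = \left(3 K\right)^{2} = 9 K^{2}$)
$J{\left(b + 325,4 \cdot 90 \right)} - \left(1046280 + 1813604\right) = 9 \left(4 \cdot 90\right)^{2} - \left(1046280 + 1813604\right) = 9 \cdot 360^{2} - 2859884 = 9 \cdot 129600 - 2859884 = 1166400 - 2859884 = -1693484$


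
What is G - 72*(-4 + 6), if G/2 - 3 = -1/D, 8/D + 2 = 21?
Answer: -571/4 ≈ -142.75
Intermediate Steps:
D = 8/19 (D = 8/(-2 + 21) = 8/19 ≈ 0.42105)
G = 5/4 (G = 6 + 2*(-1/8/19) = 6 + 2*(-1*19/8) = 6 + 2*(-19/8) = 6 - 19/4 = 5/4 ≈ 1.2500)
G - 72*(-4 + 6) = 5/4 - 72*(-4 + 6) = 5/4 - 72*2 = 5/4 - 12*12 = 5/4 - 144 = -571/4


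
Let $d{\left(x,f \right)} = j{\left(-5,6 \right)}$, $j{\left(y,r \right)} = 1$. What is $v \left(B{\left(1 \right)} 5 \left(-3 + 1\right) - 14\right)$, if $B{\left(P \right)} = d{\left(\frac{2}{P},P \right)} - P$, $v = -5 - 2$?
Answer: $98$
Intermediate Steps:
$v = -7$
$d{\left(x,f \right)} = 1$
$B{\left(P \right)} = 1 - P$
$v \left(B{\left(1 \right)} 5 \left(-3 + 1\right) - 14\right) = - 7 \left(\left(1 - 1\right) 5 \left(-3 + 1\right) - 14\right) = - 7 \left(\left(1 - 1\right) 5 \left(-2\right) - 14\right) = - 7 \left(0 \left(-10\right) - 14\right) = - 7 \left(0 - 14\right) = \left(-7\right) \left(-14\right) = 98$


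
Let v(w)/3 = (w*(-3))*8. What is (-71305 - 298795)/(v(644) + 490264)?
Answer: -92525/110974 ≈ -0.83375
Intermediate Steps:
v(w) = -72*w (v(w) = 3*((w*(-3))*8) = 3*(-3*w*8) = 3*(-24*w) = -72*w)
(-71305 - 298795)/(v(644) + 490264) = (-71305 - 298795)/(-72*644 + 490264) = -370100/(-46368 + 490264) = -370100/443896 = -370100*1/443896 = -92525/110974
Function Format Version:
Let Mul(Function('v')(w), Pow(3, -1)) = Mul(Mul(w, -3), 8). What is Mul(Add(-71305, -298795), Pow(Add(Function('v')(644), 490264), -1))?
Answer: Rational(-92525, 110974) ≈ -0.83375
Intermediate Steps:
Function('v')(w) = Mul(-72, w) (Function('v')(w) = Mul(3, Mul(Mul(w, -3), 8)) = Mul(3, Mul(Mul(-3, w), 8)) = Mul(3, Mul(-24, w)) = Mul(-72, w))
Mul(Add(-71305, -298795), Pow(Add(Function('v')(644), 490264), -1)) = Mul(Add(-71305, -298795), Pow(Add(Mul(-72, 644), 490264), -1)) = Mul(-370100, Pow(Add(-46368, 490264), -1)) = Mul(-370100, Pow(443896, -1)) = Mul(-370100, Rational(1, 443896)) = Rational(-92525, 110974)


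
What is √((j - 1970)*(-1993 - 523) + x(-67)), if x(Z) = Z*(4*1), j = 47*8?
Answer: 2*√1002559 ≈ 2002.6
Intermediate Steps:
j = 376
x(Z) = 4*Z (x(Z) = Z*4 = 4*Z)
√((j - 1970)*(-1993 - 523) + x(-67)) = √((376 - 1970)*(-1993 - 523) + 4*(-67)) = √(-1594*(-2516) - 268) = √(4010504 - 268) = √4010236 = 2*√1002559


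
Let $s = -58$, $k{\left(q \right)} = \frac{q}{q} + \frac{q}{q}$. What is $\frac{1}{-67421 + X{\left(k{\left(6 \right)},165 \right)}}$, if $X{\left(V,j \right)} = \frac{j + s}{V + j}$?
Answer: $- \frac{167}{11259200} \approx -1.4832 \cdot 10^{-5}$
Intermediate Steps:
$k{\left(q \right)} = 2$ ($k{\left(q \right)} = 1 + 1 = 2$)
$X{\left(V,j \right)} = \frac{-58 + j}{V + j}$ ($X{\left(V,j \right)} = \frac{j - 58}{V + j} = \frac{-58 + j}{V + j}$)
$\frac{1}{-67421 + X{\left(k{\left(6 \right)},165 \right)}} = \frac{1}{-67421 + \frac{-58 + 165}{2 + 165}} = \frac{1}{-67421 + \frac{1}{167} \cdot 107} = \frac{1}{-67421 + \frac{107}{167}} = \frac{1}{- \frac{11259200}{167}} = - \frac{167}{11259200}$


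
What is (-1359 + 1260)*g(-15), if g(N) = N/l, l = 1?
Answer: 1485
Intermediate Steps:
g(N) = N (g(N) = N/1 = N*1 = N)
(-1359 + 1260)*g(-15) = (-1359 + 1260)*(-15) = -99*(-15) = 1485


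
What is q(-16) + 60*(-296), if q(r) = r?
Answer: -17776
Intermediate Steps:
q(-16) + 60*(-296) = -16 + 60*(-296) = -16 - 17760 = -17776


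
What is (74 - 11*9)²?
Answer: 625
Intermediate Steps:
(74 - 11*9)² = (74 - 99)² = (-25)² = 625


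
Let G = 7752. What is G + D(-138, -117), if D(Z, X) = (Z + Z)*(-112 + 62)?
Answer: 21552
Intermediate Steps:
D(Z, X) = -100*Z (D(Z, X) = (2*Z)*(-50) = -100*Z)
G + D(-138, -117) = 7752 - 100*(-138) = 7752 + 13800 = 21552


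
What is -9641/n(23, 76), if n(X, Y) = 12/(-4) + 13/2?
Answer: -19282/7 ≈ -2754.6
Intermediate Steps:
n(X, Y) = 7/2 (n(X, Y) = 12*(-1/4) + 13*(1/2) = -3 + 13/2 = 7/2)
-9641/n(23, 76) = -9641/7/2 = -9641*2/7 = -19282/7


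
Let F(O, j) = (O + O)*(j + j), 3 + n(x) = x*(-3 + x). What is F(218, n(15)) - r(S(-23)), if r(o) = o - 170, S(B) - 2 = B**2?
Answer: 153983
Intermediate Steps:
S(B) = 2 + B**2
n(x) = -3 + x*(-3 + x)
F(O, j) = 4*O*j (F(O, j) = (2*O)*(2*j) = 4*O*j)
r(o) = -170 + o
F(218, n(15)) - r(S(-23)) = 4*218*(-3 + 15**2 - 3*15) - (-170 + (2 + (-23)**2)) = 4*218*(-3 + 225 - 45) - (-170 + (2 + 529)) = 4*218*177 - (-170 + 531) = 154344 - 1*361 = 154344 - 361 = 153983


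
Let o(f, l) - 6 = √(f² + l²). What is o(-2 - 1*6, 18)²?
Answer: 424 + 24*√97 ≈ 660.37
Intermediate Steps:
o(f, l) = 6 + √(f² + l²)
o(-2 - 1*6, 18)² = (6 + √((-2 - 1*6)² + 18²))² = (6 + √((-2 - 6)² + 324))² = (6 + √((-8)² + 324))² = (6 + √(64 + 324))² = (6 + √388)² = (6 + 2*√97)²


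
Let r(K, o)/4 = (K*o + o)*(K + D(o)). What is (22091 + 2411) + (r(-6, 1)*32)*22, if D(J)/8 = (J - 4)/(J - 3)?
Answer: -59978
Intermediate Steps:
D(J) = 8*(-4 + J)/(-3 + J) (D(J) = 8*((J - 4)/(J - 3)) = 8*((-4 + J)/(-3 + J)) = 8*(-4 + J)/(-3 + J))
r(K, o) = 4*(K + 8*(-4 + o)/(-3 + o))*(o + K*o) (r(K, o) = 4*((K*o + o)*(K + 8*(-4 + o)/(-3 + o))) = 4*((o + K*o)*(K + 8*(-4 + o)/(-3 + o))) = 4*((K + 8*(-4 + o)/(-3 + o))*(o + K*o)) = 4*(K + 8*(-4 + o)/(-3 + o))*(o + K*o))
(22091 + 2411) + (r(-6, 1)*32)*22 = (22091 + 2411) + ((4*1*(-32 + 8*1 + 8*(-6)*(-4 + 1) - 6*(1 - 6)*(-3 + 1))/(-3 + 1))*32)*22 = 24502 + ((4*1*(-32 + 8 + 8*(-6)*(-3) - 6*(-5)*(-2))/(-2))*32)*22 = 24502 + ((4*1*(-1/2)*(-32 + 8 + 144 - 60))*32)*22 = 24502 + ((4*1*(-1/2)*60)*32)*22 = 24502 - 120*32*22 = 24502 - 3840*22 = 24502 - 84480 = -59978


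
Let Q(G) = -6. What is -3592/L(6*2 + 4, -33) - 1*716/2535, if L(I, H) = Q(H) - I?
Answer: 4544984/27885 ≈ 162.99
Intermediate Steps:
L(I, H) = -6 - I
-3592/L(6*2 + 4, -33) - 1*716/2535 = -3592/(-6 - (6*2 + 4)) - 1*716/2535 = -3592/(-6 - (12 + 4)) - 716*1/2535 = -3592/(-6 - 1*16) - 716/2535 = -3592/(-6 - 16) - 716/2535 = -3592/(-22) - 716/2535 = -3592*(-1/22) - 716/2535 = 1796/11 - 716/2535 = 4544984/27885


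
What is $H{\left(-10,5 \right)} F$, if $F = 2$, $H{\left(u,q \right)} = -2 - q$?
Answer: $-14$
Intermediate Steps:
$H{\left(-10,5 \right)} F = \left(-2 - 5\right) 2 = \left(-7\right) 2 = -14$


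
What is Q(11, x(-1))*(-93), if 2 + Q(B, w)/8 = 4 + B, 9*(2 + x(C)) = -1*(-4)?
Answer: -9672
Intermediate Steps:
x(C) = -14/9 (x(C) = -2 + (-1*(-4))/9 = -2 + (⅑)*4 = -2 + 4/9 = -14/9)
Q(B, w) = 16 + 8*B (Q(B, w) = -16 + 8*(4 + B) = -16 + (32 + 8*B) = 16 + 8*B)
Q(11, x(-1))*(-93) = (16 + 8*11)*(-93) = (16 + 88)*(-93) = 104*(-93) = -9672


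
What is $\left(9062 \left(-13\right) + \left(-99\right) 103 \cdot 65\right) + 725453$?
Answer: $-55158$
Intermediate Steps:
$\left(9062 \left(-13\right) + \left(-99\right) 103 \cdot 65\right) + 725453 = \left(-117806 - 662805\right) + 725453 = -780611 + 725453 = -55158$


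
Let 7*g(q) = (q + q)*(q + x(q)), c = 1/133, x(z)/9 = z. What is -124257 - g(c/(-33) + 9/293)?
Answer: -1438418684379824951/11576157911703 ≈ -1.2426e+5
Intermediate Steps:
x(z) = 9*z
c = 1/133 ≈ 0.0075188
g(q) = 20*q**2/7 (g(q) = ((q + q)*(q + 9*q))/7 = ((2*q)*(10*q))/7 = (20*q**2)/7 = 20*q**2/7)
-124257 - g(c/(-33) + 9/293) = -124257 - 20*((1/133)/(-33) + 9/293)**2/7 = -124257 - 20*((1/133)*(-1/33) + 9*(1/293))**2/7 = -124257 - 20*(-1/4389 + 9/293)**2/7 = -124257 - 20*(39208/1285977)**2/7 = -124257 - 20*1537267264/(7*1653736844529) = -124257 - 1*30745345280/11576157911703 = -124257 - 30745345280/11576157911703 = -1438418684379824951/11576157911703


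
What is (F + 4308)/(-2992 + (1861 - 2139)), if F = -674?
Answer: -1817/1635 ≈ -1.1113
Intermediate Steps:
(F + 4308)/(-2992 + (1861 - 2139)) = (-674 + 4308)/(-2992 + (1861 - 2139)) = 3634/(-2992 - 278) = 3634/(-3270) = 3634*(-1/3270) = -1817/1635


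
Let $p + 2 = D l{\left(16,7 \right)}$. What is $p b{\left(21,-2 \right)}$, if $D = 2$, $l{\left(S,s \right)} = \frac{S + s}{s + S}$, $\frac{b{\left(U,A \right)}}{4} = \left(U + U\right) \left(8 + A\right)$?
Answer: $0$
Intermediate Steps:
$b{\left(U,A \right)} = 8 U \left(8 + A\right)$ ($b{\left(U,A \right)} = 4 \left(U + U\right) \left(8 + A\right) = 4 \cdot 2 U \left(8 + A\right) = 8 U \left(8 + A\right)$)
$l{\left(S,s \right)} = 1$ ($l{\left(S,s \right)} = \frac{S + s}{S + s} = 1$)
$p = 0$ ($p = -2 + 2 \cdot 1 = -2 + 2 = 0$)
$p b{\left(21,-2 \right)} = 0 \cdot 8 \cdot 21 \left(8 - 2\right) = 0 \cdot 8 \cdot 21 \cdot 6 = 0 \cdot 1008 = 0$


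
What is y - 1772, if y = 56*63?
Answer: 1756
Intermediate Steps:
y = 3528
y - 1772 = 3528 - 1772 = 1756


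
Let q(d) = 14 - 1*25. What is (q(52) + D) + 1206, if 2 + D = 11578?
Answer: 12771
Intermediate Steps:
D = 11576 (D = -2 + 11578 = 11576)
q(d) = -11 (q(d) = 14 - 25 = -11)
(q(52) + D) + 1206 = (-11 + 11576) + 1206 = 11565 + 1206 = 12771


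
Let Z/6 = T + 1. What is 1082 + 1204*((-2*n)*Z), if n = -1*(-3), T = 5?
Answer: -258982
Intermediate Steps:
n = 3
Z = 36 (Z = 6*(5 + 1) = 6*6 = 36)
1082 + 1204*((-2*n)*Z) = 1082 + 1204*(-2*3*36) = 1082 + 1204*(-6*36) = 1082 + 1204*(-216) = 1082 - 260064 = -258982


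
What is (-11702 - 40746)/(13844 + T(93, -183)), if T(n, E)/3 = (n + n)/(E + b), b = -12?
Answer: -1704560/449837 ≈ -3.7893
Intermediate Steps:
T(n, E) = 6*n/(-12 + E) (T(n, E) = 3*((n + n)/(E - 12)) = 3*((2*n)/(-12 + E)) = 3*(2*n/(-12 + E)) = 6*n/(-12 + E))
(-11702 - 40746)/(13844 + T(93, -183)) = (-11702 - 40746)/(13844 + 6*93/(-12 - 183)) = -52448/(13844 + 6*93/(-195)) = -52448/(13844 + 6*93*(-1/195)) = -52448/(13844 - 186/65) = -52448/899674/65 = -52448*65/899674 = -1704560/449837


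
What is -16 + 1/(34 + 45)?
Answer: -1263/79 ≈ -15.987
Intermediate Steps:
-16 + 1/(34 + 45) = -16 + 1/79 = -1263/79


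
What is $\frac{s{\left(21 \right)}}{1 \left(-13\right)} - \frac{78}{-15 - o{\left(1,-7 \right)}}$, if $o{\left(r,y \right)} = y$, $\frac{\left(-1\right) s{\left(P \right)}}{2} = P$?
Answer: $\frac{675}{52} \approx 12.981$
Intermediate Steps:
$s{\left(P \right)} = - 2 P$
$\frac{s{\left(21 \right)}}{1 \left(-13\right)} - \frac{78}{-15 - o{\left(1,-7 \right)}} = \frac{\left(-2\right) 21}{1 \left(-13\right)} - \frac{78}{-15 - -7} = - \frac{42}{-13} - \frac{78}{-15 + 7} = \left(-42\right) \left(- \frac{1}{13}\right) - \frac{78}{-8} = \frac{42}{13} - - \frac{39}{4} = \frac{42}{13} + \frac{39}{4} = \frac{675}{52}$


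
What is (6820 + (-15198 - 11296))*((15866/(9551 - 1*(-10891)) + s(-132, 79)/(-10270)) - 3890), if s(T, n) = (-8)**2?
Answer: 1338655679992986/17494945 ≈ 7.6517e+7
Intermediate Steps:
s(T, n) = 64
(6820 + (-15198 - 11296))*((15866/(9551 - 1*(-10891)) + s(-132, 79)/(-10270)) - 3890) = (6820 + (-15198 - 11296))*((15866/(9551 - 1*(-10891)) + 64/(-10270)) - 3890) = (6820 - 26494)*((15866/(9551 + 10891) + 64*(-1/10270)) - 3890) = -19674*((15866/20442 - 32/5135) - 3890) = -19674*((15866*(1/20442) - 32/5135) - 3890) = -19674*((7933/10221 - 32/5135) - 3890) = -19674*(40408883/52484835 - 3890) = -19674*(-204125599267/52484835) = 1338655679992986/17494945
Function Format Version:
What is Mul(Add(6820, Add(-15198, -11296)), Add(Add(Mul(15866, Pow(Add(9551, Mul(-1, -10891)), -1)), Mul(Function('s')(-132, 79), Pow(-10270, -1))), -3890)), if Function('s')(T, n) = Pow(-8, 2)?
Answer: Rational(1338655679992986, 17494945) ≈ 7.6517e+7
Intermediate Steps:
Function('s')(T, n) = 64
Mul(Add(6820, Add(-15198, -11296)), Add(Add(Mul(15866, Pow(Add(9551, Mul(-1, -10891)), -1)), Mul(Function('s')(-132, 79), Pow(-10270, -1))), -3890)) = Mul(Add(6820, Add(-15198, -11296)), Add(Add(Mul(15866, Pow(Add(9551, Mul(-1, -10891)), -1)), Mul(64, Pow(-10270, -1))), -3890)) = Mul(Add(6820, -26494), Add(Add(Mul(15866, Pow(Add(9551, 10891), -1)), Mul(64, Rational(-1, 10270))), -3890)) = Mul(-19674, Add(Add(Mul(15866, Pow(20442, -1)), Rational(-32, 5135)), -3890)) = Mul(-19674, Add(Add(Mul(15866, Rational(1, 20442)), Rational(-32, 5135)), -3890)) = Mul(-19674, Add(Add(Rational(7933, 10221), Rational(-32, 5135)), -3890)) = Mul(-19674, Add(Rational(40408883, 52484835), -3890)) = Mul(-19674, Rational(-204125599267, 52484835)) = Rational(1338655679992986, 17494945)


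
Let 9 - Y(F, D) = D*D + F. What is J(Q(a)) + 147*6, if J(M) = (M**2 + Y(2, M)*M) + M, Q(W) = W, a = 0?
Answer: 882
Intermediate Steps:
Y(F, D) = 9 - F - D**2 (Y(F, D) = 9 - (D*D + F) = 9 - (D**2 + F) = 9 - (F + D**2) = 9 + (-F - D**2) = 9 - F - D**2)
J(M) = M + M**2 + M*(7 - M**2) (J(M) = (M**2 + (9 - 1*2 - M**2)*M) + M = (M**2 + (9 - 2 - M**2)*M) + M = (M**2 + (7 - M**2)*M) + M = (M**2 + M*(7 - M**2)) + M = M + M**2 + M*(7 - M**2))
J(Q(a)) + 147*6 = 0*(8 + 0 - 1*0**2) + 147*6 = 0*(8 + 0 - 1*0) + 882 = 0*(8 + 0 + 0) + 882 = 0*8 + 882 = 0 + 882 = 882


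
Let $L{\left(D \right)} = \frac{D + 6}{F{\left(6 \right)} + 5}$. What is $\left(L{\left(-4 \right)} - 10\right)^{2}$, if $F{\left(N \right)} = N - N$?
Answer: $\frac{2304}{25} \approx 92.16$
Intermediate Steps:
$F{\left(N \right)} = 0$
$L{\left(D \right)} = \frac{6}{5} + \frac{D}{5}$ ($L{\left(D \right)} = \frac{D + 6}{0 + 5} = \frac{6 + D}{5} = \left(6 + D\right) \frac{1}{5} = \frac{6}{5} + \frac{D}{5}$)
$\left(L{\left(-4 \right)} - 10\right)^{2} = \left(\left(\frac{6}{5} + \frac{1}{5} \left(-4\right)\right) - 10\right)^{2} = \left(\left(\frac{6}{5} - \frac{4}{5}\right) - 10\right)^{2} = \left(\frac{2}{5} - 10\right)^{2} = \left(- \frac{48}{5}\right)^{2} = \frac{2304}{25}$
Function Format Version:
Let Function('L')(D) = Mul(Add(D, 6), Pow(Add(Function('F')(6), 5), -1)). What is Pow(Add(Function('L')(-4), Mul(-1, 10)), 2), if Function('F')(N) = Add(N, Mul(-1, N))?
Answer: Rational(2304, 25) ≈ 92.160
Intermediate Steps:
Function('F')(N) = 0
Function('L')(D) = Add(Rational(6, 5), Mul(Rational(1, 5), D)) (Function('L')(D) = Mul(Add(D, 6), Pow(Add(0, 5), -1)) = Mul(Add(6, D), Pow(5, -1)) = Mul(Add(6, D), Rational(1, 5)) = Add(Rational(6, 5), Mul(Rational(1, 5), D)))
Pow(Add(Function('L')(-4), Mul(-1, 10)), 2) = Pow(Add(Add(Rational(6, 5), Mul(Rational(1, 5), -4)), Mul(-1, 10)), 2) = Pow(Add(Add(Rational(6, 5), Rational(-4, 5)), -10), 2) = Pow(Add(Rational(2, 5), -10), 2) = Pow(Rational(-48, 5), 2) = Rational(2304, 25)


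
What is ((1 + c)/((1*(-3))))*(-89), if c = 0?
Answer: 89/3 ≈ 29.667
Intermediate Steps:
((1 + c)/((1*(-3))))*(-89) = ((1 + 0)/((1*(-3))))*(-89) = (1/(-3))*(-89) = (1*(-1/3))*(-89) = -1/3*(-89) = 89/3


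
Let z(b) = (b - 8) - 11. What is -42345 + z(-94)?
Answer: -42458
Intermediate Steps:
z(b) = -19 + b (z(b) = (-8 + b) - 11 = -19 + b)
-42345 + z(-94) = -42345 + (-19 - 94) = -42345 - 113 = -42458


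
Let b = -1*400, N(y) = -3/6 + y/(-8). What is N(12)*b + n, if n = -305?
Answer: 495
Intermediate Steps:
N(y) = -1/2 - y/8 (N(y) = -3*1/6 + y*(-1/8) = -1/2 - y/8)
b = -400
N(12)*b + n = (-1/2 - 1/8*12)*(-400) - 305 = (-1/2 - 3/2)*(-400) - 305 = -2*(-400) - 305 = 800 - 305 = 495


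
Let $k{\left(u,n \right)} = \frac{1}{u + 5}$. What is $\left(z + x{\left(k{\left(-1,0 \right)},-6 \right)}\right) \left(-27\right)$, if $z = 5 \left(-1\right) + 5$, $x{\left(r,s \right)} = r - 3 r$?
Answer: $\frac{27}{2} \approx 13.5$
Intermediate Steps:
$k{\left(u,n \right)} = \frac{1}{5 + u}$
$x{\left(r,s \right)} = - 2 r$
$z = 0$ ($z = -5 + 5 = 0$)
$\left(z + x{\left(k{\left(-1,0 \right)},-6 \right)}\right) \left(-27\right) = \left(0 - \frac{2}{5 - 1}\right) \left(-27\right) = \left(0 - \frac{2}{4}\right) \left(-27\right) = \left(0 - \frac{1}{2}\right) \left(-27\right) = \left(- \frac{1}{2}\right) \left(-27\right) = \frac{27}{2}$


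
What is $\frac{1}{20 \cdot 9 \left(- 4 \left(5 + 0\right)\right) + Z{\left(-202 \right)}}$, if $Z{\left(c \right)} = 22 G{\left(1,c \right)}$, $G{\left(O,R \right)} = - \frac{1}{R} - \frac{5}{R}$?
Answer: $- \frac{101}{363534} \approx -0.00027783$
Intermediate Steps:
$G{\left(O,R \right)} = - \frac{6}{R}$
$Z{\left(c \right)} = - \frac{132}{c}$ ($Z{\left(c \right)} = 22 \left(- \frac{6}{c}\right) = - \frac{132}{c}$)
$\frac{1}{20 \cdot 9 \left(- 4 \left(5 + 0\right)\right) + Z{\left(-202 \right)}} = \frac{1}{20 \cdot 9 \left(- 4 \left(5 + 0\right)\right) - \frac{132}{-202}} = \frac{1}{180 \left(\left(-4\right) 5\right) - - \frac{66}{101}} = \frac{1}{180 \left(-20\right) + \frac{66}{101}} = \frac{1}{-3600 + \frac{66}{101}} = \frac{1}{- \frac{363534}{101}} = - \frac{101}{363534}$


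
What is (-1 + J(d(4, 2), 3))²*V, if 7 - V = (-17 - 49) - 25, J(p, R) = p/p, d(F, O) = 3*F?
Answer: 0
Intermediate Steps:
J(p, R) = 1
V = 98 (V = 7 - ((-17 - 49) - 25) = 7 - (-66 - 25) = 7 - 1*(-91) = 7 + 91 = 98)
(-1 + J(d(4, 2), 3))²*V = (-1 + 1)²*98 = 0²*98 = 0*98 = 0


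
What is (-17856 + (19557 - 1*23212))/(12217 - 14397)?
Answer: 21511/2180 ≈ 9.8674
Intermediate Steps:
(-17856 + (19557 - 1*23212))/(12217 - 14397) = (-17856 + (19557 - 23212))/(-2180) = (-17856 - 3655)*(-1/2180) = -21511*(-1/2180) = 21511/2180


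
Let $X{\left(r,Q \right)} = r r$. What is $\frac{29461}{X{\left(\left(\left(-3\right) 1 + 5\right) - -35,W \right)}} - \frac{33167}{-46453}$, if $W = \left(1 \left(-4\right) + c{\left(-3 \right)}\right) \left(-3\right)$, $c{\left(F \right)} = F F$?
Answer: $\frac{1413957456}{63594157} \approx 22.234$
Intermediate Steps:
$c{\left(F \right)} = F^{2}$
$W = -15$ ($W = \left(1 \left(-4\right) + \left(-3\right)^{2}\right) \left(-3\right) = \left(-4 + 9\right) \left(-3\right) = 5 \left(-3\right) = -15$)
$X{\left(r,Q \right)} = r^{2}$
$\frac{29461}{X{\left(\left(\left(-3\right) 1 + 5\right) - -35,W \right)}} - \frac{33167}{-46453} = \frac{29461}{\left(\left(\left(-3\right) 1 + 5\right) - -35\right)^{2}} - \frac{33167}{-46453} = \frac{29461}{\left(\left(-3 + 5\right) + 35\right)^{2}} - - \frac{33167}{46453} = \frac{29461}{\left(2 + 35\right)^{2}} + \frac{33167}{46453} = \frac{29461}{37^{2}} + \frac{33167}{46453} = \frac{29461}{1369} + \frac{33167}{46453} = \frac{1413957456}{63594157}$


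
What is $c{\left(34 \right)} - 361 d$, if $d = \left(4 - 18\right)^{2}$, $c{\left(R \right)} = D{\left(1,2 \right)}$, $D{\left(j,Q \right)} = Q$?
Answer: $-70754$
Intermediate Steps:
$c{\left(R \right)} = 2$
$d = 196$ ($d = \left(-14\right)^{2} = 196$)
$c{\left(34 \right)} - 361 d = 2 - 70756 = -70754$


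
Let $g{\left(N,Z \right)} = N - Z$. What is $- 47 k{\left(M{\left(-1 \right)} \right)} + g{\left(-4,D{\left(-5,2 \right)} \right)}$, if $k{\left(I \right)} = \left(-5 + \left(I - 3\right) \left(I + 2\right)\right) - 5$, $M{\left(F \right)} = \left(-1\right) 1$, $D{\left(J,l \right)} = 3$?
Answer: $651$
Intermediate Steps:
$M{\left(F \right)} = -1$
$k{\left(I \right)} = -10 + \left(-3 + I\right) \left(2 + I\right)$ ($k{\left(I \right)} = \left(-5 + \left(-3 + I\right) \left(2 + I\right)\right) - 5 = -10 + \left(-3 + I\right) \left(2 + I\right)$)
$- 47 k{\left(M{\left(-1 \right)} \right)} + g{\left(-4,D{\left(-5,2 \right)} \right)} = - 47 \left(-16 + \left(-1\right)^{2} - -1\right) - 7 = - 47 \left(-16 + 1 + 1\right) - 7 = \left(-47\right) \left(-14\right) - 7 = 658 - 7 = 651$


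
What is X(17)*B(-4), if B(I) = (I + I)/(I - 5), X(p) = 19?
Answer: 152/9 ≈ 16.889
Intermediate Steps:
B(I) = 2*I/(-5 + I) (B(I) = (2*I)/(-5 + I) = 2*I/(-5 + I))
X(17)*B(-4) = 19*(2*(-4)/(-5 - 4)) = 19*(2*(-4)/(-9)) = 19*(2*(-4)*(-⅑)) = 19*(8/9) = 152/9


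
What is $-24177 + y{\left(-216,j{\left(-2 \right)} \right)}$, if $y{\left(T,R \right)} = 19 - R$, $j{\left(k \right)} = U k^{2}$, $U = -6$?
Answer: $-24134$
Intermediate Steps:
$j{\left(k \right)} = - 6 k^{2}$
$-24177 + y{\left(-216,j{\left(-2 \right)} \right)} = -24177 - \left(-19 - 6 \left(-2\right)^{2}\right) = -24177 - \left(-19 - 24\right) = -24177 + \left(19 - -24\right) = -24177 + \left(19 + 24\right) = -24177 + 43 = -24134$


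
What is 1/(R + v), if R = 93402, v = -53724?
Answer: 1/39678 ≈ 2.5203e-5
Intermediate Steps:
1/(R + v) = 1/(93402 - 53724) = 1/39678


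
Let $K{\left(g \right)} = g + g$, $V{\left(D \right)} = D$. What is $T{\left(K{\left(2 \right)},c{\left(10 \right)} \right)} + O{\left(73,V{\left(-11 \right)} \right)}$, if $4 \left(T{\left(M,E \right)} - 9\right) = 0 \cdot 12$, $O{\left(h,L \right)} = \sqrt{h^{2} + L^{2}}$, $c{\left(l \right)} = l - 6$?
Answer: $9 + 5 \sqrt{218} \approx 82.824$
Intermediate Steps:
$c{\left(l \right)} = -6 + l$
$O{\left(h,L \right)} = \sqrt{L^{2} + h^{2}}$
$K{\left(g \right)} = 2 g$
$T{\left(M,E \right)} = 9$ ($T{\left(M,E \right)} = 9 + \frac{0 \cdot 12}{4} = 9 + \frac{1}{4} \cdot 0 = 9 + 0 = 9$)
$T{\left(K{\left(2 \right)},c{\left(10 \right)} \right)} + O{\left(73,V{\left(-11 \right)} \right)} = 9 + \sqrt{\left(-11\right)^{2} + 73^{2}} = 9 + \sqrt{121 + 5329} = 9 + \sqrt{5450} = 9 + 5 \sqrt{218}$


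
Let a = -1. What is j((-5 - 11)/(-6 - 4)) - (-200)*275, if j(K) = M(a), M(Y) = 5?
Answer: 55005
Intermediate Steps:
j(K) = 5
j((-5 - 11)/(-6 - 4)) - (-200)*275 = 5 - (-200)*275 = 5 - 200*(-275) = 5 + 55000 = 55005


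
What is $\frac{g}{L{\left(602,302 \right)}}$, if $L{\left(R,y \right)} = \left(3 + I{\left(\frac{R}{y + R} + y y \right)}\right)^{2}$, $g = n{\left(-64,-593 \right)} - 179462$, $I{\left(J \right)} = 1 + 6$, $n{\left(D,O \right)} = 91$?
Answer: $- \frac{179371}{100} \approx -1793.7$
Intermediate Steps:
$I{\left(J \right)} = 7$
$g = -179371$ ($g = 91 - 179462 = -179371$)
$L{\left(R,y \right)} = 100$ ($L{\left(R,y \right)} = \left(3 + 7\right)^{2} = 10^{2} = 100$)
$\frac{g}{L{\left(602,302 \right)}} = - \frac{179371}{100}$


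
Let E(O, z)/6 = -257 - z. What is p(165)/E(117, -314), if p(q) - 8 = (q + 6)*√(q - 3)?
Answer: 4/171 + 9*√2/2 ≈ 6.3874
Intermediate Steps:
E(O, z) = -1542 - 6*z (E(O, z) = 6*(-257 - z) = -1542 - 6*z)
p(q) = 8 + √(-3 + q)*(6 + q) (p(q) = 8 + (q + 6)*√(q - 3) = 8 + (6 + q)*√(-3 + q) = 8 + √(-3 + q)*(6 + q))
p(165)/E(117, -314) = (8 + 6*√(-3 + 165) + 165*√(-3 + 165))/(-1542 - 6*(-314)) = (8 + 6*√162 + 165*√162)/(-1542 + 1884) = (8 + 6*(9*√2) + 165*(9*√2))/342 = (8 + 54*√2 + 1485*√2)*(1/342) = (8 + 1539*√2)*(1/342) = 4/171 + 9*√2/2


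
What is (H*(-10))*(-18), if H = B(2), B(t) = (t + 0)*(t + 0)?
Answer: 720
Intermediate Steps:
B(t) = t**2 (B(t) = t*t = t**2)
H = 4 (H = 2**2 = 4)
(H*(-10))*(-18) = (4*(-10))*(-18) = -40*(-18) = 720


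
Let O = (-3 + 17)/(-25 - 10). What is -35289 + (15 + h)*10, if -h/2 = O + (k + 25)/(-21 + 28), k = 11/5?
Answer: -246461/7 ≈ -35209.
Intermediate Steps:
k = 11/5 (k = 11*(⅕) = 11/5 ≈ 2.2000)
O = -⅖ (O = 14/(-35) = 14*(-1/35) = -⅖ ≈ -0.40000)
h = -244/35 (h = -2*(-⅖ + (11/5 + 25)/(-21 + 28)) = -2*(-⅖ + (136/5)/7) = -2*(-⅖ + (136/5)*(⅐)) = -2*(-⅖ + 136/35) = -2*122/35 = -244/35 ≈ -6.9714)
-35289 + (15 + h)*10 = -35289 + (15 - 244/35)*10 = -35289 + (281/35)*10 = -35289 + 562/7 = -246461/7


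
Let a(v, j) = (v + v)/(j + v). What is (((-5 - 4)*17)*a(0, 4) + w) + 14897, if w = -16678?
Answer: -1781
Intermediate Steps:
a(v, j) = 2*v/(j + v) (a(v, j) = (2*v)/(j + v) = 2*v/(j + v))
(((-5 - 4)*17)*a(0, 4) + w) + 14897 = (((-5 - 4)*17)*(2*0/(4 + 0)) - 16678) + 14897 = ((-9*17)*(2*0/4) - 16678) + 14897 = (-306*0/4 - 16678) + 14897 = (-153*0 - 16678) + 14897 = (0 - 16678) + 14897 = -16678 + 14897 = -1781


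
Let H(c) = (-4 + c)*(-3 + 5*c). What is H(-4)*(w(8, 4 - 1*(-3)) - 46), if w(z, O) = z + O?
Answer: -5704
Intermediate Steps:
w(z, O) = O + z
H(-4)*(w(8, 4 - 1*(-3)) - 46) = (12 - 23*(-4) + 5*(-4)**2)*(((4 - 1*(-3)) + 8) - 46) = (12 + 92 + 5*16)*(((4 + 3) + 8) - 46) = (12 + 92 + 80)*((7 + 8) - 46) = 184*(15 - 46) = 184*(-31) = -5704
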